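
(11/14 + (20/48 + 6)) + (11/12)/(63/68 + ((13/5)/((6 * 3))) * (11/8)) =9273935/1156764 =8.02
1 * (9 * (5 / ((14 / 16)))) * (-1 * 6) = -2160 / 7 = -308.57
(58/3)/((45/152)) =8816/135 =65.30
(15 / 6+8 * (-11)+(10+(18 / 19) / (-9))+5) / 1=-2683 / 38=-70.61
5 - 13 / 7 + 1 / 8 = 3.27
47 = 47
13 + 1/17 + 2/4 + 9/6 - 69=-917/17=-53.94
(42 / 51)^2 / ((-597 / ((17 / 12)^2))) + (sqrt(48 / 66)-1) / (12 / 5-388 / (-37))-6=-77878601 / 12809232 + 185 * sqrt(22) / 13112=-6.01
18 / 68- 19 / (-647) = 6469 / 21998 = 0.29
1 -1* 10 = -9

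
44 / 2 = 22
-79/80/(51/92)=-1.78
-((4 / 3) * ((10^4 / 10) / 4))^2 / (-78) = 500000 / 351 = 1424.50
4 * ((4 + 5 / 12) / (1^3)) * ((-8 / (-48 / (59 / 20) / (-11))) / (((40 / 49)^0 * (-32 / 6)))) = 34397 / 1920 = 17.92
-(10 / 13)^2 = -100 / 169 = -0.59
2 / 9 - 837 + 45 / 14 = -105029 / 126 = -833.56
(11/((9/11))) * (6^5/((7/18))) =1881792/7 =268827.43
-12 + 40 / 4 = -2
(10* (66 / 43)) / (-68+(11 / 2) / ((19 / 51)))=-25080 / 86989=-0.29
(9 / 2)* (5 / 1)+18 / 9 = 49 / 2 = 24.50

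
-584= -584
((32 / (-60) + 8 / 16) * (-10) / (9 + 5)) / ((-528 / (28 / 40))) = -1 / 31680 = -0.00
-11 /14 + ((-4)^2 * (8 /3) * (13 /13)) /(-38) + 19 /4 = 2.84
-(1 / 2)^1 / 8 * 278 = -139 / 8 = -17.38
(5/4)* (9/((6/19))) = 285/8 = 35.62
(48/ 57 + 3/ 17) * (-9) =-2961/ 323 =-9.17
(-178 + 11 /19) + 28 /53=-178131 /1007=-176.89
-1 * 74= -74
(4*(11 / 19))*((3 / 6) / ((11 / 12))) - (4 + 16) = -356 / 19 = -18.74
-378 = -378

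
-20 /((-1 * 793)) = 20 /793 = 0.03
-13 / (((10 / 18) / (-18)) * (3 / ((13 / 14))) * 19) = 4563 / 665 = 6.86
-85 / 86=-0.99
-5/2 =-2.50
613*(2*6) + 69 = 7425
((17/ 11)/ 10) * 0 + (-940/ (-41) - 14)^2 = 133956/ 1681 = 79.69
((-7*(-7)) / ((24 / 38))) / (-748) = -931 / 8976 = -0.10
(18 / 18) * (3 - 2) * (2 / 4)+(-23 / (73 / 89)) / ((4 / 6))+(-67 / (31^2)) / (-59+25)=-99128025 / 2385202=-41.56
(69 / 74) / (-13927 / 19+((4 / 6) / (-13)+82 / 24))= -598 / 467939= -0.00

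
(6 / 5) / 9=2 / 15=0.13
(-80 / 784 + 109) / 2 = 2668 / 49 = 54.45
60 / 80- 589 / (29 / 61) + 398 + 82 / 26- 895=-2611897 / 1508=-1732.03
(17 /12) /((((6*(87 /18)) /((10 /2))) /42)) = 595 /58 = 10.26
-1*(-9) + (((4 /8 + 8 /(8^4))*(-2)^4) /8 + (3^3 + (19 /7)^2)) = 44.37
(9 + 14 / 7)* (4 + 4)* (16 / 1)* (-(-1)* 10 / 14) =7040 / 7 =1005.71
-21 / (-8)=21 / 8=2.62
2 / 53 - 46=-2436 / 53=-45.96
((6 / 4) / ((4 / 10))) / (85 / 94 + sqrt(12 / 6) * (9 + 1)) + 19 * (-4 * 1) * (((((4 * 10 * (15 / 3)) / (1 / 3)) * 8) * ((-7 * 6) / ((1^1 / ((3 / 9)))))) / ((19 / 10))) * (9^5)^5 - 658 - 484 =13254 * sqrt(2) / 70399 + 271699279141348694613394418110182287 / 140798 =1929709790915699758614429000000.00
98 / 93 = 1.05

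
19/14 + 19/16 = 285/112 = 2.54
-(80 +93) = -173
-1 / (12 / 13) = -13 / 12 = -1.08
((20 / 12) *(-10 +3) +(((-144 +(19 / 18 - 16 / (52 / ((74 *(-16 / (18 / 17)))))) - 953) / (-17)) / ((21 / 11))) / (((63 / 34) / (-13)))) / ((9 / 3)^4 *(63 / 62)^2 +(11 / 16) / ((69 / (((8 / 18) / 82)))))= -15037820963296 / 7219555182189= -2.08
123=123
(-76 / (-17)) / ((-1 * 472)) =-19 / 2006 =-0.01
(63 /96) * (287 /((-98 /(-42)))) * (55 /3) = 47355 /32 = 1479.84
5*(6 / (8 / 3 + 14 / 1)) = 9 / 5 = 1.80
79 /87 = 0.91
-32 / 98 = -16 / 49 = -0.33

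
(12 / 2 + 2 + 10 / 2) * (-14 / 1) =-182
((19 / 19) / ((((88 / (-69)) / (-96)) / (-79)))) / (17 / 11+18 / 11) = -65412 / 35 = -1868.91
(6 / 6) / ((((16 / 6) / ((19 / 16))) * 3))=19 / 128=0.15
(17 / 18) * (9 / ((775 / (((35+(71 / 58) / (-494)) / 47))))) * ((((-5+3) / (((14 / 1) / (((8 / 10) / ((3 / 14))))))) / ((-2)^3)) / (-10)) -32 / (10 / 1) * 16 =-16030467222733 / 313094730000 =-51.20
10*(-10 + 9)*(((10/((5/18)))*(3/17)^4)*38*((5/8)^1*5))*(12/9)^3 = -8208000/83521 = -98.27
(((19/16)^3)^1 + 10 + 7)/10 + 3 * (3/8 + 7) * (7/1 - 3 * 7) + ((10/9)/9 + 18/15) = -1017089477/3317760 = -306.56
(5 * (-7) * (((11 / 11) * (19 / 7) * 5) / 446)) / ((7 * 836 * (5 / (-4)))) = 0.00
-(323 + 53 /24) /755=-1561 /3624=-0.43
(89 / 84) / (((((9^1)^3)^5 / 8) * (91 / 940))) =167320 / 393457953432874239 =0.00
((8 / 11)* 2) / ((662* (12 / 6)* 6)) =2 / 10923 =0.00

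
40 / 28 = 1.43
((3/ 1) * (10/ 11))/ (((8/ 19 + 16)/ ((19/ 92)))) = 1805/ 52624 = 0.03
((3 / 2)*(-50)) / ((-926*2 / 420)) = 17.01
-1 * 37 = -37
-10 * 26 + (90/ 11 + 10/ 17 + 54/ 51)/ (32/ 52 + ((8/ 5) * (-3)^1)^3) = -4345982095/ 16709572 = -260.09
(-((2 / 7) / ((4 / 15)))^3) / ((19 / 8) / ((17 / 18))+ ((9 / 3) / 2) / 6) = -57375 / 128968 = -0.44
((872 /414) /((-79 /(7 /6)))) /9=-1526 /441531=-0.00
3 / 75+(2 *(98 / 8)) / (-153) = -919 / 7650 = -0.12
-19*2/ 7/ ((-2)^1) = 19/ 7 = 2.71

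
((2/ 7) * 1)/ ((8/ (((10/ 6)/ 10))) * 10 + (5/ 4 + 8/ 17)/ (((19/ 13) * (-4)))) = 10336/ 17353833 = 0.00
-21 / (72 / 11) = -77 / 24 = -3.21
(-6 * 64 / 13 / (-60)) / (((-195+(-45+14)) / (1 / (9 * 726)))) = -0.00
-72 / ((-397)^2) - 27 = -4255515 / 157609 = -27.00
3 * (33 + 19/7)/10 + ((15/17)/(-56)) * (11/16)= 163035/15232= 10.70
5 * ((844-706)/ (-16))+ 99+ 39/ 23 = 10593/ 184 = 57.57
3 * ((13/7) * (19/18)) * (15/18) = 1235/252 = 4.90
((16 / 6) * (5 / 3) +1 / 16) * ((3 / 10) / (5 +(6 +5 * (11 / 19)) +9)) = 12331 / 208800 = 0.06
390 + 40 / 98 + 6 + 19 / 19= 19473 / 49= 397.41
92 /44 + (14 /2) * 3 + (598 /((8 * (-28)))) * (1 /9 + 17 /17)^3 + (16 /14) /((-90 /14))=10806203 /561330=19.25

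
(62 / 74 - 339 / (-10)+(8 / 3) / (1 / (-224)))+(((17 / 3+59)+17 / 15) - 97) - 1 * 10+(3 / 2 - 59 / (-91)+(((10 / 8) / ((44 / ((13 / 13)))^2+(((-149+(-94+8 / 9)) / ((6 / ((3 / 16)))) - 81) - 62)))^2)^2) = -3398923567834137507333850349 / 5649363755140968265435305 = -601.65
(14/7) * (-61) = -122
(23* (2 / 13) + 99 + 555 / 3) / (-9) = -1246 / 39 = -31.95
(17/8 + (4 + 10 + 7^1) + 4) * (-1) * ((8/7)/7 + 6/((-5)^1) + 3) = -14911/280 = -53.25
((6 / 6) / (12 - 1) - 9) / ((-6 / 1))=49 / 33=1.48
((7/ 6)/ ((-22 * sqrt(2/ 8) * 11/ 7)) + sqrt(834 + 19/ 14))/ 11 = -49/ 7986 + sqrt(163730)/ 154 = 2.62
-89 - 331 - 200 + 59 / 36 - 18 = -22909 / 36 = -636.36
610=610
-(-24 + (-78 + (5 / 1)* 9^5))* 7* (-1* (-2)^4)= 33056016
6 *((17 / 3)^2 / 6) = 32.11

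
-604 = -604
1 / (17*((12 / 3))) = 1 / 68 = 0.01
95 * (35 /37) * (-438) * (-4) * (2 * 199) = 2318509200 /37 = 62662410.81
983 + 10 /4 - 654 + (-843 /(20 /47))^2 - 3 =1569955041 /400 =3924887.60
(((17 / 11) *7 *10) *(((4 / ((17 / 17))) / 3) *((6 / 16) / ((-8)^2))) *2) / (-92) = -595 / 32384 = -0.02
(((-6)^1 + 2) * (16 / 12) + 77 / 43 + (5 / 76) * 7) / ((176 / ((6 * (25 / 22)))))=-68675 / 575168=-0.12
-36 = -36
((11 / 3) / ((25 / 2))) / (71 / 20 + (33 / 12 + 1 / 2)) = 11 / 255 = 0.04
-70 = -70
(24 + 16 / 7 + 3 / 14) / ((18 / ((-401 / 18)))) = -21253 / 648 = -32.80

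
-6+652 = 646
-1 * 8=-8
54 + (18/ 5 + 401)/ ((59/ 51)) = 119103/ 295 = 403.74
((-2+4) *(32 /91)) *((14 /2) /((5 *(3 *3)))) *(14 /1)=896 /585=1.53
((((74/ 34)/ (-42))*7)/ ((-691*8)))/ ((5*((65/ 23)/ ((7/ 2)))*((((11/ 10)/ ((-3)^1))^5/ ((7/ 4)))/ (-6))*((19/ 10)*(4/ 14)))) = 44331249375/ 934581851918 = 0.05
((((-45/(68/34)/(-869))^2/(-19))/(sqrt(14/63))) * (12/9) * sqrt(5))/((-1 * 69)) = 675 * sqrt(10)/660010714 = 0.00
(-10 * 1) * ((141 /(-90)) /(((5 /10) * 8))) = 47 /12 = 3.92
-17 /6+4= 7 /6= 1.17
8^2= 64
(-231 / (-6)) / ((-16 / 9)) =-693 / 32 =-21.66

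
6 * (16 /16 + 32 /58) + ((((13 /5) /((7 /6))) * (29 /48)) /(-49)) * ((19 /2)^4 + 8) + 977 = 4852731643 /6366080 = 762.28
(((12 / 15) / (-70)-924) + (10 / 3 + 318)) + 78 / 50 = -315587 / 525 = -601.12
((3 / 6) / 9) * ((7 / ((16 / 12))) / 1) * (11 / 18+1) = 203 / 432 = 0.47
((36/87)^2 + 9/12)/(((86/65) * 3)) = 67145/289304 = 0.23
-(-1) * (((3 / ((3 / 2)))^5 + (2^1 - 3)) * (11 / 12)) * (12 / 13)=341 / 13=26.23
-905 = -905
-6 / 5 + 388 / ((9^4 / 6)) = -0.85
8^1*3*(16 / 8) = 48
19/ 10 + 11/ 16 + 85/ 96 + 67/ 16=7.66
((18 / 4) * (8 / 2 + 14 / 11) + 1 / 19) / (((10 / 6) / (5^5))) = 9318750 / 209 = 44587.32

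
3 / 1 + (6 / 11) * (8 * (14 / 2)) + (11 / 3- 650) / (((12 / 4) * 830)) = 2735101 / 82170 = 33.29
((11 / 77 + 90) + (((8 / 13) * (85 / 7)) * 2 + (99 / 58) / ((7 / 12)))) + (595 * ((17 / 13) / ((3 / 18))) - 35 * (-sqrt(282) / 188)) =4779.60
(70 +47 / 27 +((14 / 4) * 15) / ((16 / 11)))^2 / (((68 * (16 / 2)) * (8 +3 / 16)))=8680462561 / 3324893184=2.61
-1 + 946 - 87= 858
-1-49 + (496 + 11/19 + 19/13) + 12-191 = 66453/247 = 269.04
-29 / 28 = -1.04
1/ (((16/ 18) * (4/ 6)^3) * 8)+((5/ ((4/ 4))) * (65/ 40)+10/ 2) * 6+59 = 70771/ 512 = 138.22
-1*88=-88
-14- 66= -80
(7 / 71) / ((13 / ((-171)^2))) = 204687 / 923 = 221.76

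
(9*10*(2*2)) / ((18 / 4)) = 80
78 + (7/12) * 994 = 3947/6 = 657.83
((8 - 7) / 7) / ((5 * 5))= 1 / 175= 0.01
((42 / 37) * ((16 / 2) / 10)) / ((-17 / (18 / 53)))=-3024 / 166685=-0.02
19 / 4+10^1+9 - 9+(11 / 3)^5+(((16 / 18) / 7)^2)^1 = 32269277 / 47628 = 677.53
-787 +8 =-779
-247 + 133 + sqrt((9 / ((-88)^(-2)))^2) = 69582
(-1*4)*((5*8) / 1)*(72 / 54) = -640 / 3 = -213.33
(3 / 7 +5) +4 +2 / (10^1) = 337 / 35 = 9.63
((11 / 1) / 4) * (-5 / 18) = -0.76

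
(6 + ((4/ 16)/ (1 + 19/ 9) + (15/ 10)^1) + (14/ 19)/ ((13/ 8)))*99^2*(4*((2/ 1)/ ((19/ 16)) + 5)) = 276636841569/ 131404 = 2105239.12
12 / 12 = 1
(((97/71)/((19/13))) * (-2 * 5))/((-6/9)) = 14.02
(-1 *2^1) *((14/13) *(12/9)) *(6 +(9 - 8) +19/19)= -896/39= -22.97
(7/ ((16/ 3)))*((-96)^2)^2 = 111476736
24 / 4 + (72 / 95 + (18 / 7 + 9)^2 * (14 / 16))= 123.92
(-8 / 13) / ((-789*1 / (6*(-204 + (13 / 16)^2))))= -52055 / 54704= -0.95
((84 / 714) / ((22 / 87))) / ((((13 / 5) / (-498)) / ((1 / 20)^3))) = -21663 / 1944800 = -0.01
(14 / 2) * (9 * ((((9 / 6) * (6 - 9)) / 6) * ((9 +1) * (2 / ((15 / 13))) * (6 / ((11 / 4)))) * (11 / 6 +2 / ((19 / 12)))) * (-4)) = 4625712 / 209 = 22132.59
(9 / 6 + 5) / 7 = 13 / 14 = 0.93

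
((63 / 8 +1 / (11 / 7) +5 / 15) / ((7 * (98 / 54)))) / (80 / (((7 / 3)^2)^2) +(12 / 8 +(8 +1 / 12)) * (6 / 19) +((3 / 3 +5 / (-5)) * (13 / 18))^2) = 558999 / 4596724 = 0.12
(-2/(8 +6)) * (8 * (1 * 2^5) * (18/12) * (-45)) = 17280/7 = 2468.57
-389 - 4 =-393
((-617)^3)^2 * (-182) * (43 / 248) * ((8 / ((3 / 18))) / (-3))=863536747268824380388 / 31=27856024105445947754.45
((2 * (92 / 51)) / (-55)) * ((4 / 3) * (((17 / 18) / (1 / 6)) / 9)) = -736 / 13365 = -0.06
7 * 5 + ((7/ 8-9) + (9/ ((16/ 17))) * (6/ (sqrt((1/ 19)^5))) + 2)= 231/ 8 + 165699 * sqrt(19)/ 8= 90312.02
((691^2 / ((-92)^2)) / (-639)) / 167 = -477481 / 903218832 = -0.00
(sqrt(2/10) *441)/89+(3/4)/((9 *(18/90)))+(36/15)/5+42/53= 26857/15900+441 *sqrt(5)/445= 3.91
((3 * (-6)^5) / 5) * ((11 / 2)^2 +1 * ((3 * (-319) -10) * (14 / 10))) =6175154.88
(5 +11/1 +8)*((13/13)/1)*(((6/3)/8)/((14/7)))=3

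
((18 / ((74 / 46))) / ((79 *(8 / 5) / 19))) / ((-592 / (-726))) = 7138395 / 3460832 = 2.06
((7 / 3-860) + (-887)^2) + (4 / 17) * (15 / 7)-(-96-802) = 280891112 / 357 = 786809.84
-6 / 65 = -0.09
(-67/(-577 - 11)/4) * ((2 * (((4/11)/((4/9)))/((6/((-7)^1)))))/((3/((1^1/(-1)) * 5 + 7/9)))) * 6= 0.46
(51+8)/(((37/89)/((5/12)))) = 26255/444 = 59.13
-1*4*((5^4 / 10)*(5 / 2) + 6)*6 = -3894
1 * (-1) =-1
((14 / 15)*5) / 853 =0.01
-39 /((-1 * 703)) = 39 /703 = 0.06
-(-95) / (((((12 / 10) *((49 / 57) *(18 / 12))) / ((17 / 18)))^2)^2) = 646269576809375 / 49018425731856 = 13.18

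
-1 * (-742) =742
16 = 16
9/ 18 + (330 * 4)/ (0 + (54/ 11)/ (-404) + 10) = 5888273/ 44386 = 132.66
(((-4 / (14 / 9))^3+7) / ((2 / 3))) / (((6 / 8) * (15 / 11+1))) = -37741 / 4459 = -8.46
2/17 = 0.12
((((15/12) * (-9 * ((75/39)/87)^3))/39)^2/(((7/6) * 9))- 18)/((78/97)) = -11528514385440796877145863/515019542992226996343984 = -22.38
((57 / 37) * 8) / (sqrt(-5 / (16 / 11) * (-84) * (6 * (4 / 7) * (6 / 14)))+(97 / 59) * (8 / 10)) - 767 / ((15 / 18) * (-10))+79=3132900 * sqrt(2310) / 250636483+1071481235308 / 6265912075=171.60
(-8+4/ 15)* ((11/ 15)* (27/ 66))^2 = -87/ 125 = -0.70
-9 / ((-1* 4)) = 9 / 4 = 2.25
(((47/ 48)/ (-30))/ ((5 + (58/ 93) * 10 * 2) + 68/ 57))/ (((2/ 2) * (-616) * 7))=27683/ 68266894080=0.00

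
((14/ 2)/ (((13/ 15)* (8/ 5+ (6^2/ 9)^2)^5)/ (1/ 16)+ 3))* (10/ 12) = 546875/ 2195365055138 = 0.00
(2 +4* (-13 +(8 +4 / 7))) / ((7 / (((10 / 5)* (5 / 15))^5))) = -3520 / 11907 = -0.30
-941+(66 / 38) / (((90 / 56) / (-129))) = -102639 / 95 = -1080.41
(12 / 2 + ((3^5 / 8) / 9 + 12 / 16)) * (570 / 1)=23085 / 4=5771.25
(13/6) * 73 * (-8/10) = -1898/15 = -126.53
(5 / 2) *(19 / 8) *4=95 / 4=23.75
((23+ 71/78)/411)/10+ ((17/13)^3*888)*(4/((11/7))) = 602478188831/119191644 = 5054.70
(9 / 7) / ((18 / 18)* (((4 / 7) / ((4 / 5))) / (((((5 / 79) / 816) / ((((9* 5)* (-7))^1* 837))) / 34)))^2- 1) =9 / 47705265554949159091193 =0.00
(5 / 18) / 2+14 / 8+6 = 71 / 9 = 7.89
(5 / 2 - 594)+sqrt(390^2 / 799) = -1183 / 2+390 * sqrt(799) / 799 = -577.70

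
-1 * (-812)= 812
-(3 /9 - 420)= 1259 /3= 419.67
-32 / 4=-8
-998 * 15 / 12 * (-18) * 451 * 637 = 6451029585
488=488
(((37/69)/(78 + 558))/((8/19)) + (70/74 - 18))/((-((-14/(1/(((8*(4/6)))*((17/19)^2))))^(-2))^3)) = 509447862304479561935116040780382208/654965883875639991924063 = 777823509355.81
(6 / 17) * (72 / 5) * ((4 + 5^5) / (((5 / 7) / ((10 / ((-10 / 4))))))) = -37848384 / 425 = -89055.02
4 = 4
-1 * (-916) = 916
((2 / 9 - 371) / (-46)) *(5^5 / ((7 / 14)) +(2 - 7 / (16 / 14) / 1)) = 166739879 / 3312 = 50344.17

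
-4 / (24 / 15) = -5 / 2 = -2.50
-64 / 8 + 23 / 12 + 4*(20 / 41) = -2033 / 492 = -4.13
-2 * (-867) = 1734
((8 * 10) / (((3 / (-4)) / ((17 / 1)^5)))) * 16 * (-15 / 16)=2271771200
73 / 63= 1.16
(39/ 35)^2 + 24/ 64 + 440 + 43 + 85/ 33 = 487.19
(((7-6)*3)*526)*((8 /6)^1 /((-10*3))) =-1052 /15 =-70.13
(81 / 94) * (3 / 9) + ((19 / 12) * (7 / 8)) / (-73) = 88357 / 329376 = 0.27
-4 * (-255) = 1020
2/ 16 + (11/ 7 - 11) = -521/ 56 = -9.30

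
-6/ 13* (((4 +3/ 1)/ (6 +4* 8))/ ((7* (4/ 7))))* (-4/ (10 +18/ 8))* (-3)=-36/ 1729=-0.02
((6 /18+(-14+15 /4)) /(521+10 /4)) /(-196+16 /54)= 0.00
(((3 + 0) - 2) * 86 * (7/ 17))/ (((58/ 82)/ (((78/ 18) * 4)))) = 1283464/ 1479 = 867.79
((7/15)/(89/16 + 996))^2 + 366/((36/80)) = 46994514387544/57780140625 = 813.33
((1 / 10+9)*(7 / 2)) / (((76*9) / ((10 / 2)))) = 637 / 2736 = 0.23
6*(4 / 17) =24 / 17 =1.41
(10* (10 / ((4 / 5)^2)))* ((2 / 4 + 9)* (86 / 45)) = 102125 / 36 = 2836.81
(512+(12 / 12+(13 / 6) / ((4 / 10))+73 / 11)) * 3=69307 / 44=1575.16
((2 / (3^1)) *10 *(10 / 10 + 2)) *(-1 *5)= -100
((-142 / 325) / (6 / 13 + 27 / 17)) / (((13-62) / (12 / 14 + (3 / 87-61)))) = -29455628 / 112649775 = -0.26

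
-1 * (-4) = 4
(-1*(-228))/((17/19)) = 4332/17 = 254.82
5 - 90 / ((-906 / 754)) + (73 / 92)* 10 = 610105 / 6946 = 87.84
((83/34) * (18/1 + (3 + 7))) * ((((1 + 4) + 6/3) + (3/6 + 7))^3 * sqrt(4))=14170009/34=416764.97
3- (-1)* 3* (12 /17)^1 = 87 /17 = 5.12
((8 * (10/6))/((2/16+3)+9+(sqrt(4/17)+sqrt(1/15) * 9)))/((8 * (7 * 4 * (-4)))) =-425/(3360 * sqrt(17)+17136 * sqrt(15)+346290) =-0.00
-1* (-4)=4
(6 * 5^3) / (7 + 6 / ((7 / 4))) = 5250 / 73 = 71.92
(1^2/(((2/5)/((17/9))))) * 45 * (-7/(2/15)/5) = -8925/4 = -2231.25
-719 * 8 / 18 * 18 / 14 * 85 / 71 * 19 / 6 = -2322370 / 1491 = -1557.59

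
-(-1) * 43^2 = 1849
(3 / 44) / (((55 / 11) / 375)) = 225 / 44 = 5.11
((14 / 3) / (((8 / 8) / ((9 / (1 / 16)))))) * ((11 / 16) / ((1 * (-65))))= -462 / 65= -7.11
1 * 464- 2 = 462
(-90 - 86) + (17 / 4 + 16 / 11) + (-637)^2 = 17846343 / 44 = 405598.70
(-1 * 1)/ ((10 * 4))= -0.02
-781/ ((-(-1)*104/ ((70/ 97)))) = -27335/ 5044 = -5.42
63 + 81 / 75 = 1602 / 25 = 64.08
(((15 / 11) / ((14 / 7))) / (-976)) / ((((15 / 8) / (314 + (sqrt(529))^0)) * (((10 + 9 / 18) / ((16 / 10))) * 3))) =-4 / 671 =-0.01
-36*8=-288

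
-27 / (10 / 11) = -297 / 10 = -29.70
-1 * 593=-593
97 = 97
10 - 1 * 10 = 0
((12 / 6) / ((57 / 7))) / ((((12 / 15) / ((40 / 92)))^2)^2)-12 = -1528555577 / 127607496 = -11.98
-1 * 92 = -92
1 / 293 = 0.00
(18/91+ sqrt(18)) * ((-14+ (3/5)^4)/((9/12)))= -34676 * sqrt(2)/625 -208056/56875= -82.12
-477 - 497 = -974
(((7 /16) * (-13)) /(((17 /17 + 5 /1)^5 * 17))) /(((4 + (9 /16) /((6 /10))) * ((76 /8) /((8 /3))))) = -91 /37203786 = -0.00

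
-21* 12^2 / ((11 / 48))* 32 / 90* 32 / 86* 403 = -1663893504 / 2365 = -703549.05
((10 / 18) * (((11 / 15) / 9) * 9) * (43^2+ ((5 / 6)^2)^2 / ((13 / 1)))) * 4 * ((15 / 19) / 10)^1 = 237.89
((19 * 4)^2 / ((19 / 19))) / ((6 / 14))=40432 / 3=13477.33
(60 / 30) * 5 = 10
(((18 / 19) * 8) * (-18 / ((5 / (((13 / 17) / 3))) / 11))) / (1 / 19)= -123552 / 85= -1453.55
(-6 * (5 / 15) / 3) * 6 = -4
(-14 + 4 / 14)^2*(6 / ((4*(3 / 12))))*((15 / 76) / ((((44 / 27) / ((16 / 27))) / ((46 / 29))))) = 38154240 / 296989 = 128.47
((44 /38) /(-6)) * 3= -11 /19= -0.58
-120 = -120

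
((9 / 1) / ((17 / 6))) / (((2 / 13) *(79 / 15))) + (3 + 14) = 28096 / 1343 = 20.92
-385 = -385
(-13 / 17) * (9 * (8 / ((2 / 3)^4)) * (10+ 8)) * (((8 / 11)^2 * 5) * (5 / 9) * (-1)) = 15163200 / 2057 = 7371.51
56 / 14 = 4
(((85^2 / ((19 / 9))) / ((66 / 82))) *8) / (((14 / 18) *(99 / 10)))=71094000 / 16093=4417.70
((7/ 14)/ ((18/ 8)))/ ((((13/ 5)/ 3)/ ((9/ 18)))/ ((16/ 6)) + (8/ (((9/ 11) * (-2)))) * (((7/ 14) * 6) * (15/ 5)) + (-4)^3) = -40/ 19323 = -0.00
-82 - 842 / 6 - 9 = -694 / 3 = -231.33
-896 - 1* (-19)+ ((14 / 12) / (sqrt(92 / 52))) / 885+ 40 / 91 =-79767 / 91+ 7* sqrt(299) / 122130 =-876.56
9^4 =6561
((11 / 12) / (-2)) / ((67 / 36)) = -33 / 134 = -0.25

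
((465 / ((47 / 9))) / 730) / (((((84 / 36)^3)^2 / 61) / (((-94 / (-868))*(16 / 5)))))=4802652 / 300593195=0.02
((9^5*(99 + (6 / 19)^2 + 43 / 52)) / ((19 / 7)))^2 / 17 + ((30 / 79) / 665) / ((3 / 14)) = 47493259747376847504445487 / 170845799566832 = 277989039635.70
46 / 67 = 0.69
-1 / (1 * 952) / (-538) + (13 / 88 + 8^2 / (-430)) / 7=-189701 / 1211296240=-0.00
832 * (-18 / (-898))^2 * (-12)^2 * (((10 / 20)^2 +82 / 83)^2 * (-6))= -614731897728 / 1388829289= -442.63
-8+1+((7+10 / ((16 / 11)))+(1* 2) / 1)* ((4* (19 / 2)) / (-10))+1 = -2653 / 40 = -66.32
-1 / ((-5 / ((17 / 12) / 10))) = 17 / 600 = 0.03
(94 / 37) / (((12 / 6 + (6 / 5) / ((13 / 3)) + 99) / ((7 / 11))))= 42770 / 2679281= 0.02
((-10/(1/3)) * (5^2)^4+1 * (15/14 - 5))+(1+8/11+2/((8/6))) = -902343804/77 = -11718750.70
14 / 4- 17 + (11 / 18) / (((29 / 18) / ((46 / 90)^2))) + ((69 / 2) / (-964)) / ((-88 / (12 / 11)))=-367168458781 / 27399675600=-13.40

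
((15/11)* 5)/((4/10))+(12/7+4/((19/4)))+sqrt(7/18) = sqrt(14)/6+57355/2926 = 20.23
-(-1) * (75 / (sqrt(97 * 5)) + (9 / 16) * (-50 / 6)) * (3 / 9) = -25 / 16 + 5 * sqrt(485) / 97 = -0.43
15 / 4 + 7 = 43 / 4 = 10.75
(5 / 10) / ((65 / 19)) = 19 / 130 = 0.15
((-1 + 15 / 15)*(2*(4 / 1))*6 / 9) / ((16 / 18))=0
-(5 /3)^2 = -25 /9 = -2.78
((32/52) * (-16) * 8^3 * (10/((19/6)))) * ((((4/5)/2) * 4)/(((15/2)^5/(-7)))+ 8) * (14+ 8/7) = -843988349222912/437653125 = -1928441.27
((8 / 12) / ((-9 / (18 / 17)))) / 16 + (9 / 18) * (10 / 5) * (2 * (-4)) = -1633 / 204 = -8.00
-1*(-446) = 446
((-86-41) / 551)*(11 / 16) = -1397 / 8816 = -0.16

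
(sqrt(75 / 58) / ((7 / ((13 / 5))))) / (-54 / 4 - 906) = -13 * sqrt(174) / 373317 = -0.00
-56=-56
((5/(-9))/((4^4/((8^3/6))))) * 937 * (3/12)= -4685/108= -43.38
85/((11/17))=1445/11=131.36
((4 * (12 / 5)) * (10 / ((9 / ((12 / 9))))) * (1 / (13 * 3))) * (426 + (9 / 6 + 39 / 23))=156.52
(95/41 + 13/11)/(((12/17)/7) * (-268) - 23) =-187782/2684803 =-0.07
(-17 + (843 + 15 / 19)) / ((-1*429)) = -1.93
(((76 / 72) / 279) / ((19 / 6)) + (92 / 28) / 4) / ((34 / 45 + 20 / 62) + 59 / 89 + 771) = 8579155 / 8058931944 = 0.00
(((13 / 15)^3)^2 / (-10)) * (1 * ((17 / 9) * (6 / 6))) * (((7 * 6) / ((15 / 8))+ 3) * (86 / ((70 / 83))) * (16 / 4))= -829.26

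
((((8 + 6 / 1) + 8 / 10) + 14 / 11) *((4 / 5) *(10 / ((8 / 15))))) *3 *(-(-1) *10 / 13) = 6120 / 11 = 556.36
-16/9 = -1.78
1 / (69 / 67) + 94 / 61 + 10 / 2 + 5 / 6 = 23417 / 2806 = 8.35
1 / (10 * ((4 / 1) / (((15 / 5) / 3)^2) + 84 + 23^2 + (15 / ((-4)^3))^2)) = 2048 / 12637285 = 0.00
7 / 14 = 1 / 2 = 0.50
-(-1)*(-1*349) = -349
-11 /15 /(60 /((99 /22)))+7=1389 /200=6.94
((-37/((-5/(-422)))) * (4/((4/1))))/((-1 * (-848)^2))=7807/1797760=0.00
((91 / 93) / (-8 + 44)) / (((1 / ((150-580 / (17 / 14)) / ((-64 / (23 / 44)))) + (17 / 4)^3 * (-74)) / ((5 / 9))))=-233160200 / 87708346150599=-0.00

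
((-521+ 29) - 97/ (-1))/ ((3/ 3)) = -395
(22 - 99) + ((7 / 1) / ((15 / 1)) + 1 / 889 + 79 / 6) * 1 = -1689959 / 26670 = -63.37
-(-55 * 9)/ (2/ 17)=8415/ 2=4207.50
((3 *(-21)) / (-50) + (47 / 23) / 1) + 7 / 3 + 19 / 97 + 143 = 49806859 / 334650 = 148.83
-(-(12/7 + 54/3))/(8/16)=39.43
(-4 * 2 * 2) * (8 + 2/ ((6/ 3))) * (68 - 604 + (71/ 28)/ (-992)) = 133992063/ 1736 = 77184.37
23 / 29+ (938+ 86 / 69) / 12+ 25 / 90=952573 / 12006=79.34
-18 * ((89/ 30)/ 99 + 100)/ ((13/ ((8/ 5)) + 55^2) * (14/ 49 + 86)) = -4159246/ 604562475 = -0.01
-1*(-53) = 53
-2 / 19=-0.11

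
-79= -79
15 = 15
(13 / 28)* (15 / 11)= 195 / 308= 0.63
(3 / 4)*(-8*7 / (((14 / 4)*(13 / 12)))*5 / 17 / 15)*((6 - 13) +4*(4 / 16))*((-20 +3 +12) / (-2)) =720 / 221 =3.26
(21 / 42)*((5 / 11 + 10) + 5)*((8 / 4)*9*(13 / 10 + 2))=459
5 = 5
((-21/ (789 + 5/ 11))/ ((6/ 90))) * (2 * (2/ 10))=-693/ 4342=-0.16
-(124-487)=363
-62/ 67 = -0.93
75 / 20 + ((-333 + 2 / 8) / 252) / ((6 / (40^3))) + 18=-10631557 / 756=-14062.91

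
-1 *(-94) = 94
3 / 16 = 0.19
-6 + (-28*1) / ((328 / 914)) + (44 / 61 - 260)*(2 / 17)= -4869377 / 42517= -114.53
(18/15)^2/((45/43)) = 172/125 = 1.38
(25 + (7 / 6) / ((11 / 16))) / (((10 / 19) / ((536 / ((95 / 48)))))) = 3777728 / 275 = 13737.19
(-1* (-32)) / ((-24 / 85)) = -340 / 3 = -113.33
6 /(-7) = -6 /7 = -0.86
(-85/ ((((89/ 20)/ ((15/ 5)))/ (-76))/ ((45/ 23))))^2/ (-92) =-76055841000000/ 96374807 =-789167.25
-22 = -22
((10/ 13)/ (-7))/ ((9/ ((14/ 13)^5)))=-768320/ 43441281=-0.02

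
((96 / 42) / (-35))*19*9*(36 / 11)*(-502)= 49444992 / 2695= 18346.94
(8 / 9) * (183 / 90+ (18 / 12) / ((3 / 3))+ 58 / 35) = 872 / 189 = 4.61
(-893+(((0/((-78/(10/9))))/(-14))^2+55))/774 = -419/387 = -1.08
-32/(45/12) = -128/15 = -8.53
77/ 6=12.83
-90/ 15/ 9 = -2/ 3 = -0.67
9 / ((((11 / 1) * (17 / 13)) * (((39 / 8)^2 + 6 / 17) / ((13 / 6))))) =5408 / 96217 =0.06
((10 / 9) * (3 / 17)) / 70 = 1 / 357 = 0.00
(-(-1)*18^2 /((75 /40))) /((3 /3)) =864 /5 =172.80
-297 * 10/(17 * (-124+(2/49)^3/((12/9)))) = 34941753/24800399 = 1.41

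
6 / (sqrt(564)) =sqrt(141) / 47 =0.25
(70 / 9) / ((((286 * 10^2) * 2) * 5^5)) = 7 / 160875000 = 0.00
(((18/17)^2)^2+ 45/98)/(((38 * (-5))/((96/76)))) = -84276558/7387014845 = -0.01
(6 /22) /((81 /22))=2 /27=0.07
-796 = -796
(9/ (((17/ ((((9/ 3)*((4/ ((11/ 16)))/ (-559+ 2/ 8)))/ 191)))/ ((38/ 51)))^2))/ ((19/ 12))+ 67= 13709926879312036507/ 204625774317198025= 67.00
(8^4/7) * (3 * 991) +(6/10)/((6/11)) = 121774157/70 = 1739630.81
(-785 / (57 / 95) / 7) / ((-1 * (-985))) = -785 / 4137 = -0.19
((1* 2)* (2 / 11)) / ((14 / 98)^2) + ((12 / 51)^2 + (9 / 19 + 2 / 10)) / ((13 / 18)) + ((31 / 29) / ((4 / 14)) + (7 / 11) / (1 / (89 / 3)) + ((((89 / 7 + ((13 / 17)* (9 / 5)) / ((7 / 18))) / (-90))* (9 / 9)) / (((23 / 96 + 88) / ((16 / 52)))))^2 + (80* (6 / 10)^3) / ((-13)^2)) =41.55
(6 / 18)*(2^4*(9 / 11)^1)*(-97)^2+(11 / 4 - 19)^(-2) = 1908145376 / 46475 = 41057.46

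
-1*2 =-2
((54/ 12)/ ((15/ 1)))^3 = 27/ 1000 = 0.03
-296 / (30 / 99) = -4884 / 5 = -976.80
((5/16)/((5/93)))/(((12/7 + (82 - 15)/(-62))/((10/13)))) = 20181/2860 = 7.06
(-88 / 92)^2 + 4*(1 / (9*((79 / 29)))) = 405488 / 376119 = 1.08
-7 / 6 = -1.17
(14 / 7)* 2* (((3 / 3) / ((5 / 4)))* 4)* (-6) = -384 / 5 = -76.80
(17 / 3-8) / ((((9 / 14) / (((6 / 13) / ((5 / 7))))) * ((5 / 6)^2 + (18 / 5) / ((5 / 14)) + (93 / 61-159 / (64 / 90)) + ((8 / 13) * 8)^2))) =174079360 / 13884344791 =0.01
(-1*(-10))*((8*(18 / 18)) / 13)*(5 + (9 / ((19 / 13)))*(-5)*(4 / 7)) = -134000 / 1729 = -77.50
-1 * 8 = -8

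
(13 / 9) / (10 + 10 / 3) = 13 / 120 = 0.11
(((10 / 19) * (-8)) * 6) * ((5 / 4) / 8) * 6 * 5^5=-1406250 / 19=-74013.16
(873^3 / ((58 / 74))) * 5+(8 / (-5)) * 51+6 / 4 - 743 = 1230876202751 / 290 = 4244400699.14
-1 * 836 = -836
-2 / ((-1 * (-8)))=-1 / 4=-0.25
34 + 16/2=42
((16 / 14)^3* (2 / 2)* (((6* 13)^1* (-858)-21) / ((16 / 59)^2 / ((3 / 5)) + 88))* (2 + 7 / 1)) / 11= -402685421760 / 434019509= -927.80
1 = 1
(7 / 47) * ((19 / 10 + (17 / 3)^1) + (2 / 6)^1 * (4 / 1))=623 / 470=1.33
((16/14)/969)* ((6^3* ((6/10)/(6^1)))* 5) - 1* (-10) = 22898/2261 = 10.13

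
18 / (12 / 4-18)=-6 / 5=-1.20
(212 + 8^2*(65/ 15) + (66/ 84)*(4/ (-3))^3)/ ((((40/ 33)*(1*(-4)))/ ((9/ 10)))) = -253363/ 2800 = -90.49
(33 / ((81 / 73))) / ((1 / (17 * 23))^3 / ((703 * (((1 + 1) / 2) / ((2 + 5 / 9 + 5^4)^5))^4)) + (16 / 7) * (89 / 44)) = 0.00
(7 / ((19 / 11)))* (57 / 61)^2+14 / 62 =434224 / 115351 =3.76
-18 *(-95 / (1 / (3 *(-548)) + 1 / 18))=8433720 / 271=31120.74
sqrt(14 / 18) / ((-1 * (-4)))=sqrt(7) / 12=0.22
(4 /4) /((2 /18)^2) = 81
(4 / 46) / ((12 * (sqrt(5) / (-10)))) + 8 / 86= 0.06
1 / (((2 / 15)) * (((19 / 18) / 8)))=1080 / 19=56.84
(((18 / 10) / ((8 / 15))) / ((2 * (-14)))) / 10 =-0.01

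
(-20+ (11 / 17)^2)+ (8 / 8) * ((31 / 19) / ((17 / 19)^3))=-85012 / 4913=-17.30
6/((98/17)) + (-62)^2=188407/49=3845.04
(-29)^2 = 841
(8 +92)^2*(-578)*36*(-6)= 1248480000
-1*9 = -9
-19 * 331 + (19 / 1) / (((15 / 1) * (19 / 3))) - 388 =-33384 / 5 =-6676.80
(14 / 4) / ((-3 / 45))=-105 / 2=-52.50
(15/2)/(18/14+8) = 21/26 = 0.81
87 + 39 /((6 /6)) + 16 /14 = 890 /7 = 127.14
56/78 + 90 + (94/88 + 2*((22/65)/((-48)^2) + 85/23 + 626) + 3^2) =12884038703/9472320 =1360.18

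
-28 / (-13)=28 / 13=2.15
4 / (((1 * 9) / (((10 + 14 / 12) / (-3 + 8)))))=134 / 135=0.99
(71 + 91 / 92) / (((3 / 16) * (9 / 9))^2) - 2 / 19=8053154 / 3933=2047.59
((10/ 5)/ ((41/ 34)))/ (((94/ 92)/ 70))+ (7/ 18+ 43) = 5446267/ 34686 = 157.02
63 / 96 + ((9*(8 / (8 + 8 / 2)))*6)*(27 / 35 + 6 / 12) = 51999 / 1120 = 46.43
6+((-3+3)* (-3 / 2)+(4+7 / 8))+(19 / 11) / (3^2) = 8765 / 792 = 11.07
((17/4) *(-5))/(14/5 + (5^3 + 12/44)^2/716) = -9205075/10707324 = -0.86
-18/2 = -9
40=40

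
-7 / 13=-0.54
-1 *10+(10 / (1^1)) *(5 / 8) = -15 / 4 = -3.75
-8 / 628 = -2 / 157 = -0.01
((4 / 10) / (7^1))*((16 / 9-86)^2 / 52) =287282 / 36855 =7.79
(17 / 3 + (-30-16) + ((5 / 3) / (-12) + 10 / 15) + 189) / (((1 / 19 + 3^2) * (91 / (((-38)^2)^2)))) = 13299127729 / 35217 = 377633.75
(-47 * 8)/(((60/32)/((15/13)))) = -3008/13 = -231.38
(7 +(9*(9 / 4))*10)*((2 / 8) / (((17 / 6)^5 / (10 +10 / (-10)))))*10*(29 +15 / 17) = 18620292960 / 24137569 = 771.42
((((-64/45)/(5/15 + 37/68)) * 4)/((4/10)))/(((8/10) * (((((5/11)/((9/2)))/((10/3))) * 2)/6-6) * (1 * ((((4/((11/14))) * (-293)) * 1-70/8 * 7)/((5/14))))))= -39494400/50768942483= -0.00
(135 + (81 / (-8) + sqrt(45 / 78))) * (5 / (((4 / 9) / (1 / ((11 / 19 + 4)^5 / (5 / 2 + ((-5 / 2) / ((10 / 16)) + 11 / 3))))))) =12380495 * sqrt(390) / 26582449104 + 5955018095 / 3938140608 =1.52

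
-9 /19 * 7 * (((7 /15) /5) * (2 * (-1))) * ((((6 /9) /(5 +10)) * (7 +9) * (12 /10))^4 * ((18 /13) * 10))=6576668672 /1447265625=4.54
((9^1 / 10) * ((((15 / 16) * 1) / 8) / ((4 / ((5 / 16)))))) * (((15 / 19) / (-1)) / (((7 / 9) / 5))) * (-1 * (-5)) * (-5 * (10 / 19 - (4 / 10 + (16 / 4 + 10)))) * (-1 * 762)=11052.30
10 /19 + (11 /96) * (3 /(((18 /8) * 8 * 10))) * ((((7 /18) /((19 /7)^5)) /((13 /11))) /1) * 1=1756532801929 /3337385276160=0.53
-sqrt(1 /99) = -0.10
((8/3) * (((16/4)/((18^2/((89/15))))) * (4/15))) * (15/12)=712/10935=0.07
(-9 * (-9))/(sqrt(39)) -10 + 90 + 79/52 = 27 * sqrt(39)/13 + 4239/52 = 94.49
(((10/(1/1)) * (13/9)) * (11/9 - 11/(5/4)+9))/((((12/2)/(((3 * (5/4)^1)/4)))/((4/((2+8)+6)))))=65/81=0.80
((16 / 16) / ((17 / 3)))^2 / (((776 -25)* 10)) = 0.00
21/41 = 0.51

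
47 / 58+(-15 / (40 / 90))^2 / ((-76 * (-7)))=728557 / 246848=2.95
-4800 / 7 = -685.71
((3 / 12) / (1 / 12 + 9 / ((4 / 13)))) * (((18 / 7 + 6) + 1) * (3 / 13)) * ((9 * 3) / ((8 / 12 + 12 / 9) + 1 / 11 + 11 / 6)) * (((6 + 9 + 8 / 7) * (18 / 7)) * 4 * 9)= 193.55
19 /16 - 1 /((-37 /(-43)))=15 /592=0.03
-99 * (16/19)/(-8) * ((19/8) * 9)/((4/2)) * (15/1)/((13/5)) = 66825/104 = 642.55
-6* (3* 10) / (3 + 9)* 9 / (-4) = 135 / 4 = 33.75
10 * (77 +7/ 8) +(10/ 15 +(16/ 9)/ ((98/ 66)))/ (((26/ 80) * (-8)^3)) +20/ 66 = 174679875/ 224224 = 779.04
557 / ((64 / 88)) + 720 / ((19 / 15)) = 202813 / 152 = 1334.30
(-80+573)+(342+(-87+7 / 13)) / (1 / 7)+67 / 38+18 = 2301.53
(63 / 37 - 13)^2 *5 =873620 / 1369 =638.14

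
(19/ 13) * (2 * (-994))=-37772/ 13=-2905.54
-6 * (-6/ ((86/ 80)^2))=31.15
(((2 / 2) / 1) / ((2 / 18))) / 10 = 9 / 10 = 0.90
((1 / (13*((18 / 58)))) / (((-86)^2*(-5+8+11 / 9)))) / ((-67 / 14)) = -203 / 122396404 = -0.00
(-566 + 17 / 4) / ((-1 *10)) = 2247 / 40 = 56.18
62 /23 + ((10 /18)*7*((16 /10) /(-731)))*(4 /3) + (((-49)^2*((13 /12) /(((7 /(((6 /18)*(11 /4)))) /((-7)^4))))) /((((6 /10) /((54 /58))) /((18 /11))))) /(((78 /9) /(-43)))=-2170188052117877 /210633264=-10303159.20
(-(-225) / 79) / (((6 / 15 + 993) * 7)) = 1125 / 2746751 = 0.00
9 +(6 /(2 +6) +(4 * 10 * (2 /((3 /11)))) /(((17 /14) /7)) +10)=348989 /204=1710.73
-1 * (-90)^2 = -8100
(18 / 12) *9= 27 / 2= 13.50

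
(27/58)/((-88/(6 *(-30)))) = 1215/1276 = 0.95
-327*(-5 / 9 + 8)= -7303 / 3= -2434.33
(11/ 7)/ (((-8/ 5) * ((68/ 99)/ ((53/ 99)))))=-2915/ 3808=-0.77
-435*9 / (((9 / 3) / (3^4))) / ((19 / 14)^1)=-77887.89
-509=-509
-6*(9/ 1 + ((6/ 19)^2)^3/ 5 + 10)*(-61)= 1635802358466/ 235229405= 6954.07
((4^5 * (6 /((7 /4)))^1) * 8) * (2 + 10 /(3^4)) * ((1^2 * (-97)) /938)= -546701312 /88641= -6167.59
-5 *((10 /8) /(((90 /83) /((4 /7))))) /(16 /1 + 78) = -415 /11844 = -0.04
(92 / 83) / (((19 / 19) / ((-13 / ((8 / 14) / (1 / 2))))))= -2093 / 166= -12.61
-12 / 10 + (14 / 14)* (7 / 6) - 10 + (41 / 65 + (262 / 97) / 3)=-107213 / 12610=-8.50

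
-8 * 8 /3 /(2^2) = -16 /3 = -5.33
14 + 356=370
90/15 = 6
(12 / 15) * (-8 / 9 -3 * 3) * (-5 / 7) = 5.65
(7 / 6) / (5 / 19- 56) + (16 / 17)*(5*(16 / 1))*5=40663339 / 108018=376.45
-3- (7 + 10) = -20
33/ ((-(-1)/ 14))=462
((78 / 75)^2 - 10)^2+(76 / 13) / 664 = 67055351083 / 842968750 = 79.55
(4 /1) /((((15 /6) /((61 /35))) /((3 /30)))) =244 /875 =0.28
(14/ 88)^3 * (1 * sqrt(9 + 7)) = 343/ 21296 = 0.02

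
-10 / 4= -5 / 2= -2.50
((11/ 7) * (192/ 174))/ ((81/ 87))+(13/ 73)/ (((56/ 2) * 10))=1028191/ 551880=1.86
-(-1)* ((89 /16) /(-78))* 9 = -267 /416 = -0.64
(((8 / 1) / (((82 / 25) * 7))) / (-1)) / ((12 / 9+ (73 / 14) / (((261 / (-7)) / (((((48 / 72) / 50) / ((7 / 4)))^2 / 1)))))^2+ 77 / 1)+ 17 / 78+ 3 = 3.21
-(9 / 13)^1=-0.69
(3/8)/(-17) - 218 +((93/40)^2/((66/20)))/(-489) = -1063301197/4876960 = -218.03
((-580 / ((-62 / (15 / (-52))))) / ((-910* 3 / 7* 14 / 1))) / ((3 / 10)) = 725 / 440076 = 0.00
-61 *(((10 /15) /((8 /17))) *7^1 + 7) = -12383 /12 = -1031.92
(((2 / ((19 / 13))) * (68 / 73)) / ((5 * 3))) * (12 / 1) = 7072 / 6935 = 1.02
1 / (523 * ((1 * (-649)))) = -1 / 339427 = -0.00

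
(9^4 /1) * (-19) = -124659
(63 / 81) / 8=7 / 72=0.10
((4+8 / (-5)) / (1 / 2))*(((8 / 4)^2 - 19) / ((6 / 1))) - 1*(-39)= 27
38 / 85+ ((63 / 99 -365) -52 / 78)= -1022656 / 2805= -364.58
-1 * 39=-39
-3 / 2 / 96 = -1 / 64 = -0.02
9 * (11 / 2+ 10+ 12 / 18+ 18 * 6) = 2235 / 2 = 1117.50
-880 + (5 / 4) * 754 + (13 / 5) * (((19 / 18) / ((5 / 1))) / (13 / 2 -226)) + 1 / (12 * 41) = 1012436167 / 16199100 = 62.50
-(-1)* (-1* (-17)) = 17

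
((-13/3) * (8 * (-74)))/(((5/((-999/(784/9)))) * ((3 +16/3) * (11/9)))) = -38922039/67375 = -577.69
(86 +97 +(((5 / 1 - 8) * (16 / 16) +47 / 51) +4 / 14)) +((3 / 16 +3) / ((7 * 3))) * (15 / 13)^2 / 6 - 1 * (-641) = 822.24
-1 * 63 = -63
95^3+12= 857387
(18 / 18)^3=1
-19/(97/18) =-342/97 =-3.53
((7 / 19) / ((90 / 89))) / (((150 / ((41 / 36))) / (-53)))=-1353779 / 9234000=-0.15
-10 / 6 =-1.67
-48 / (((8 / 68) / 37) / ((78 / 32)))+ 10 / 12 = -110387 / 3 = -36795.67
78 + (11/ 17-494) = -7061/ 17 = -415.35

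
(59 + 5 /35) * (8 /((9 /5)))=1840 /7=262.86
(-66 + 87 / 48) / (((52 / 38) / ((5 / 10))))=-1501 / 64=-23.45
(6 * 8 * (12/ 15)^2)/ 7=768/ 175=4.39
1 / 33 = 0.03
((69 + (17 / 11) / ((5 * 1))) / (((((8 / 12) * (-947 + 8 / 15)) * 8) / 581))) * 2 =-15.95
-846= -846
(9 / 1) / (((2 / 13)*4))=117 / 8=14.62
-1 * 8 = -8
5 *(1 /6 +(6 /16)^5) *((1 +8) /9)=85565 /98304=0.87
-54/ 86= -27/ 43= -0.63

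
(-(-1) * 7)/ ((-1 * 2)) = -7/ 2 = -3.50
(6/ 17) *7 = 42/ 17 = 2.47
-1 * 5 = -5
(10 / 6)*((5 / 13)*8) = 200 / 39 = 5.13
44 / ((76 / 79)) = 869 / 19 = 45.74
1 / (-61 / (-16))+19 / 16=1415 / 976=1.45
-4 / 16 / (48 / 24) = -1 / 8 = -0.12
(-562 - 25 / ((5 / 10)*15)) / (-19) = 1696 / 57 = 29.75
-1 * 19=-19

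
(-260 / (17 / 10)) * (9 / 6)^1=-3900 / 17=-229.41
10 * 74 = 740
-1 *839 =-839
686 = 686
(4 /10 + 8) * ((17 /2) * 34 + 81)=3108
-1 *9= -9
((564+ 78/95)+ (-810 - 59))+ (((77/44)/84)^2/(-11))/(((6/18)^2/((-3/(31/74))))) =-1261285711/4146560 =-304.18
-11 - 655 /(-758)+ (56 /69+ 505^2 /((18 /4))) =8890748663 /156906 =56662.90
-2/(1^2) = -2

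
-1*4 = -4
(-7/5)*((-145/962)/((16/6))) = 609/7696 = 0.08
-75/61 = -1.23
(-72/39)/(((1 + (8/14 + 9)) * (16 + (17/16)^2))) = -21504/2109185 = -0.01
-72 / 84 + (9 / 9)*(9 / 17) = -39 / 119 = -0.33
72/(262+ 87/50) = 3600/13187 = 0.27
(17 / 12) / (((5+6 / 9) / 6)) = 3 / 2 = 1.50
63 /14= 9 /2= 4.50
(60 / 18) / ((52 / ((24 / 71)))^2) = 120 / 851929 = 0.00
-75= -75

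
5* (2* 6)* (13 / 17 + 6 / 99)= 9260 / 187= 49.52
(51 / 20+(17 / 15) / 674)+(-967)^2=3781510235 / 4044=935091.55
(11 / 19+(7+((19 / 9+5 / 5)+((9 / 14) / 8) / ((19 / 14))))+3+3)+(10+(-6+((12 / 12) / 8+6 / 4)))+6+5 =5707 / 171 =33.37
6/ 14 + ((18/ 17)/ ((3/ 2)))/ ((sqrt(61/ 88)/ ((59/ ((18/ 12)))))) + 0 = 3/ 7 + 944*sqrt(1342)/ 1037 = 33.78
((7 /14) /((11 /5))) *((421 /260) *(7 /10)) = 2947 /11440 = 0.26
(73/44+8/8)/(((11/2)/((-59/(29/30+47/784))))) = -40589640/1460833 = -27.79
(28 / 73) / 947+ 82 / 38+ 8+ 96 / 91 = 1340291109 / 119527499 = 11.21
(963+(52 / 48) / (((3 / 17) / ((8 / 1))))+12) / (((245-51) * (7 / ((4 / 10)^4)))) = 73736 / 3819375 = 0.02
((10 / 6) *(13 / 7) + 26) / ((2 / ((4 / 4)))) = 611 / 42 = 14.55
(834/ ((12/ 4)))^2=77284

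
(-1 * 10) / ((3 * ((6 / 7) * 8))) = -35 / 72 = -0.49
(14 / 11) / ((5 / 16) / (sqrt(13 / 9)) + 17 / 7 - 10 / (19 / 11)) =-923313664 / 2423609199 - 19811680 * sqrt(13) / 2423609199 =-0.41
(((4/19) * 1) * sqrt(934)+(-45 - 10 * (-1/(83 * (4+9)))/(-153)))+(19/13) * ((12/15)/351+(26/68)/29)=-38.54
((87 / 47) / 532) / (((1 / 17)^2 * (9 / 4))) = 8381 / 18753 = 0.45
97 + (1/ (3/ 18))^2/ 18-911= -812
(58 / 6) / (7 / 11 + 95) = 319 / 3156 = 0.10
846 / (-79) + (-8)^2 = 4210 / 79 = 53.29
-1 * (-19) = 19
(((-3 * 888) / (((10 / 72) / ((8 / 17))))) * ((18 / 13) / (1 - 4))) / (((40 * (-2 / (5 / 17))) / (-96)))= 1470.34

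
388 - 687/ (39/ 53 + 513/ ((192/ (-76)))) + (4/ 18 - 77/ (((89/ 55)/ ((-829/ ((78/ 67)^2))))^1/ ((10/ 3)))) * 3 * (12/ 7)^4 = 2514083.94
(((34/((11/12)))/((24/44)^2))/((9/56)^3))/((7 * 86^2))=2345728/4043763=0.58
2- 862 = -860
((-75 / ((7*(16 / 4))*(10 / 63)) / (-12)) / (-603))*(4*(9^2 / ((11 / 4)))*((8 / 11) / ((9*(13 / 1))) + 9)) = -7785 / 3146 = -2.47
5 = 5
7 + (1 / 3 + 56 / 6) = 50 / 3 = 16.67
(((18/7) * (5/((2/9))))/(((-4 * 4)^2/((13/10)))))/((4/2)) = 1053/7168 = 0.15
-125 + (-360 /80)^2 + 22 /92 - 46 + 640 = 45033 /92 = 489.49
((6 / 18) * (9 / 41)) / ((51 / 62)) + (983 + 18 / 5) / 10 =3441401 / 34850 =98.75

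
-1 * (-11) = 11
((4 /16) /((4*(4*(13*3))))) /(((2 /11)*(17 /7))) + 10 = 848717 /84864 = 10.00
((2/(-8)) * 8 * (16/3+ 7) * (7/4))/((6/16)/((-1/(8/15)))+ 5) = -8.99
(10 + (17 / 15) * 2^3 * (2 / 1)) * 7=2954 / 15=196.93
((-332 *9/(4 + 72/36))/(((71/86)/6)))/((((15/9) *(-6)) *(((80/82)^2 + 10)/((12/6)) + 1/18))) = 3887668872/59416705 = 65.43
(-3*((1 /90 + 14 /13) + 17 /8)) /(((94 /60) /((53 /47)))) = -796961 /114868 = -6.94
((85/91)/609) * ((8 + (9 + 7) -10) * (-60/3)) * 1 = -3400/7917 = -0.43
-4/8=-1/2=-0.50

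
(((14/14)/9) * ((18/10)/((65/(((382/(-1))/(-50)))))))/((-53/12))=-2292/430625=-0.01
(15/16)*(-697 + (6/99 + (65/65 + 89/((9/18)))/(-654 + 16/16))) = -37560635/57464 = -653.64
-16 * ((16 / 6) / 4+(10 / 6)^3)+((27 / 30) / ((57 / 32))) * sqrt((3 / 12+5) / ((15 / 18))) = -2288 / 27+72 * sqrt(70) / 475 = -83.47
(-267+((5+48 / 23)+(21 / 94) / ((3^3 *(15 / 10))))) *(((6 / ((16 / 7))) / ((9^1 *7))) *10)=-37929605 / 350244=-108.29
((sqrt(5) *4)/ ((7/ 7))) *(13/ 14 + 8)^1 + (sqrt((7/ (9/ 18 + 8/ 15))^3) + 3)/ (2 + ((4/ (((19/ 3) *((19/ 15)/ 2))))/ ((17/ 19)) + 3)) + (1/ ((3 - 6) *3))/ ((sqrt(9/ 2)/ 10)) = -10 *sqrt(2)/ 27 + 969/ 1975 + 13566 *sqrt(6510)/ 379595 + 250 *sqrt(5)/ 7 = 82.71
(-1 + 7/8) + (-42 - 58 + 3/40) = -2001/20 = -100.05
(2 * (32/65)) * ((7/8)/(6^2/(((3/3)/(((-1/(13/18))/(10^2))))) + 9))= 280/2763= 0.10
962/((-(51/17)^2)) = -962/9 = -106.89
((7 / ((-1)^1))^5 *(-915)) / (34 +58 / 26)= 66639755 / 157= 424457.04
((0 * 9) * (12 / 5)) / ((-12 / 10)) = 0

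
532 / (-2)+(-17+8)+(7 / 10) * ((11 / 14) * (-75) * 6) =-522.50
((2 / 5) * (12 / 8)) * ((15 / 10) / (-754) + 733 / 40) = 828933 / 75400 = 10.99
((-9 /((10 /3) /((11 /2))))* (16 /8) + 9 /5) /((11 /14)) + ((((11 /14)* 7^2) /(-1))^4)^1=1933386007 /880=2197029.55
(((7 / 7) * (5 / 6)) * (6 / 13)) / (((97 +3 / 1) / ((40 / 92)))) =1 / 598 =0.00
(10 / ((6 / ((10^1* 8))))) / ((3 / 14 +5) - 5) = 5600 / 9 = 622.22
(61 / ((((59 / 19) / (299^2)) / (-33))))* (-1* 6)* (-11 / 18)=-12537506839 / 59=-212500115.92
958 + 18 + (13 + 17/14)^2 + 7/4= 57810/49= 1179.80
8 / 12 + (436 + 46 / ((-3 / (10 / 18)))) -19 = 11047 / 27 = 409.15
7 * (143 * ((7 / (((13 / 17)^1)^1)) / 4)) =9163 / 4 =2290.75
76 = 76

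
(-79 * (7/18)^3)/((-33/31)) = 4.36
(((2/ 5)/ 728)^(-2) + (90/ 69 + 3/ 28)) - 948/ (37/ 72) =78883943969/ 23828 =3310556.65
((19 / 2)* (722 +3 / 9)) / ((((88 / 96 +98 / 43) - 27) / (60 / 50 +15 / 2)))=-154028193 / 61415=-2507.99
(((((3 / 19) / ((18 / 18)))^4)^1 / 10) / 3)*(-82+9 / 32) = -14121 / 8340544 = -0.00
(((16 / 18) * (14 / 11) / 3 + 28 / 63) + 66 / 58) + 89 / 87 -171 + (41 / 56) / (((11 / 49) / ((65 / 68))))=-772634575 / 4685472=-164.90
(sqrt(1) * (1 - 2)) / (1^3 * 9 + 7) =-0.06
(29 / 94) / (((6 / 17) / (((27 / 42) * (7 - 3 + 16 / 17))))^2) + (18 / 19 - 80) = -54.06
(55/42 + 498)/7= 20971/294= 71.33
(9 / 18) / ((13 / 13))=1 / 2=0.50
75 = 75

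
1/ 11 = 0.09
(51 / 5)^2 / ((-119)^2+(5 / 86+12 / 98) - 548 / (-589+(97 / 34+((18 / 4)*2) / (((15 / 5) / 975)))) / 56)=871598985894 / 118635784248925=0.01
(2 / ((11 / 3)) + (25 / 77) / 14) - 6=-5855 / 1078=-5.43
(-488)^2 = 238144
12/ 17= 0.71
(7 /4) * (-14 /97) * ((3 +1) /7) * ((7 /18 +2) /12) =-0.03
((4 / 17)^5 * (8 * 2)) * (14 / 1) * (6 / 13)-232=-4280912456 / 18458141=-231.93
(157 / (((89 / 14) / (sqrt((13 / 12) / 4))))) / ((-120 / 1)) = -1099 * sqrt(39) / 64080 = -0.11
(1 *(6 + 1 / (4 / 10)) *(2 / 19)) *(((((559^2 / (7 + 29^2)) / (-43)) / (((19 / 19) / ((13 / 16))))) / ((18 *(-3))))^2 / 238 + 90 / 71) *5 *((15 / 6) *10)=1437383322368498875 / 10138160790503424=141.78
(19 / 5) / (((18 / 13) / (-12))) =-494 / 15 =-32.93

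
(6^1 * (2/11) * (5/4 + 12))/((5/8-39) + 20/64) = -848/2233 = -0.38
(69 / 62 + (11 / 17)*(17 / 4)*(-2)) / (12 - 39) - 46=-38366 / 837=-45.84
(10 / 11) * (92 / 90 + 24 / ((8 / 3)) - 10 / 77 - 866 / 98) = 51208 / 53361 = 0.96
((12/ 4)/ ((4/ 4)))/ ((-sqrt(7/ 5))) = -3 * sqrt(35)/ 7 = -2.54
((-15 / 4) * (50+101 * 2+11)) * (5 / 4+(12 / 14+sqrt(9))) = -564135 / 112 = -5036.92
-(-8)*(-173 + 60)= -904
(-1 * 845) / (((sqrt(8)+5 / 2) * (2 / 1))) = 4225 / 7- 3380 * sqrt(2) / 7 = -79.29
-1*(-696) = 696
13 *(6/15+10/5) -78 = -234/5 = -46.80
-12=-12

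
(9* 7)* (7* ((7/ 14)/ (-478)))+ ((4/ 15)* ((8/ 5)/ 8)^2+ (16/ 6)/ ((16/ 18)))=913949/ 358500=2.55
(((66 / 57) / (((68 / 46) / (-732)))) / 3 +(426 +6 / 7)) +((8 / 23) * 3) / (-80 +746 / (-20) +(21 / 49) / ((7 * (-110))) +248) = 863639021296 / 3663455341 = 235.74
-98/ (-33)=98/ 33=2.97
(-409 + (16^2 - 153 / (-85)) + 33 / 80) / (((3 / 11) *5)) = -44231 / 400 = -110.58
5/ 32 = 0.16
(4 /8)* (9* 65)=585 /2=292.50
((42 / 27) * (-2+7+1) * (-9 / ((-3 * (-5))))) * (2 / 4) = -14 / 5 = -2.80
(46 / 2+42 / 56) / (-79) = -95 / 316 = -0.30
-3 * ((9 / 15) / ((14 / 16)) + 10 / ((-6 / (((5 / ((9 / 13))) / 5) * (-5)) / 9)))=-11447 / 35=-327.06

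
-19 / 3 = -6.33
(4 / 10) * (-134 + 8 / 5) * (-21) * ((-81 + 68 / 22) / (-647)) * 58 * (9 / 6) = 2073038436 / 177925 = 11651.19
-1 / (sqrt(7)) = -sqrt(7) / 7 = -0.38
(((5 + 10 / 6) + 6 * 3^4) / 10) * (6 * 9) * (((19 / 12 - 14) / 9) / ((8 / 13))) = -1431443 / 240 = -5964.35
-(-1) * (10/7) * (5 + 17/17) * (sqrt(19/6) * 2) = 20 * sqrt(114)/7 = 30.51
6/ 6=1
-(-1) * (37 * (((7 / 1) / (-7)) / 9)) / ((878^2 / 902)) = -16687 / 3468978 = -0.00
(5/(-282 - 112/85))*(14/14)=-425/24082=-0.02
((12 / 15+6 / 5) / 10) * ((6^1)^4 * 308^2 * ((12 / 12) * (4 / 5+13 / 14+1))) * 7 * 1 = 11741127552 / 25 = 469645102.08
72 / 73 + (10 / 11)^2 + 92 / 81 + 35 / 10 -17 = -15098555 / 1430946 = -10.55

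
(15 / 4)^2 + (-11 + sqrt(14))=49 / 16 + sqrt(14)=6.80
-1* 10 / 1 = -10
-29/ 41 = -0.71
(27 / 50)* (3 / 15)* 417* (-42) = -236439 / 125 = -1891.51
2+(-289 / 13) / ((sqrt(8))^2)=-81 / 104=-0.78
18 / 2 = 9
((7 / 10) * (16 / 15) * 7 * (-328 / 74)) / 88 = -8036 / 30525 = -0.26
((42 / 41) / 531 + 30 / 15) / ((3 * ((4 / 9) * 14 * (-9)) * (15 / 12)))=-7264 / 761985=-0.01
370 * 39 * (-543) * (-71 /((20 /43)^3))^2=-24968565483927421941 /6400000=-3901338356863.66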